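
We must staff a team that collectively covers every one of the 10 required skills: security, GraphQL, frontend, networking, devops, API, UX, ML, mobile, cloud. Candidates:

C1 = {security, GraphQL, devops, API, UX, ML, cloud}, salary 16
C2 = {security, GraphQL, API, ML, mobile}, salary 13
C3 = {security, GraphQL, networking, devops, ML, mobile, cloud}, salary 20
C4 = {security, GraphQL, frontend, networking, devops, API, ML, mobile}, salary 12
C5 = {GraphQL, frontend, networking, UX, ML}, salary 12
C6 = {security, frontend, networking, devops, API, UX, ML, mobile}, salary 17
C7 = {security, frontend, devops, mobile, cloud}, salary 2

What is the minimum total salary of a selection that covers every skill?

26

C4, C5, C7 cover every skill at salary 12 + 12 + 2 = 26.
Any cover uses at least 2 candidates; among all covering selections none totals below 26.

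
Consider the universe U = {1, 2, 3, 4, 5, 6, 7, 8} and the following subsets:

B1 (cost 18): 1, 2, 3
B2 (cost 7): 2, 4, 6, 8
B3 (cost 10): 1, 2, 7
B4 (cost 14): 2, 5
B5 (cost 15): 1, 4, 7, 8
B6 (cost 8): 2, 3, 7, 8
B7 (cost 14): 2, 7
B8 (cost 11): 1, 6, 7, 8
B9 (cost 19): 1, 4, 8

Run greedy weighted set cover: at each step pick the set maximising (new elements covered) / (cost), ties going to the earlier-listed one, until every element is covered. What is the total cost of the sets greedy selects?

Pick 1: B2 adds 4 new (2, 4, 6, 8) at cost 7 (ratio 4/7).
Pick 2: B6 adds 2 new (3, 7) at cost 8 (ratio 2/8).
Pick 3: B3 adds 1 new (1) at cost 10 (ratio 1/10).
Pick 4: B4 adds 1 new (5) at cost 14 (ratio 1/14).
Greedy total cost: 7 + 8 + 10 + 14 = 39.

39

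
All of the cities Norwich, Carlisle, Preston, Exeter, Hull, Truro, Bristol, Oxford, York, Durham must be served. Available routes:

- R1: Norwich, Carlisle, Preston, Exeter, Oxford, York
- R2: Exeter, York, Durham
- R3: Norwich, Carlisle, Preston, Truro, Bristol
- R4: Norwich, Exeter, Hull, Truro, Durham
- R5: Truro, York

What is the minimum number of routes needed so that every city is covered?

3

R1, R3, R4 together cover {Norwich, Carlisle, Preston, Exeter, Hull, Truro, Bristol, Oxford, York, Durham} — every city.
No 2 of the 5 routes cover everything (all 10 pairs fall short), so 3 is minimum.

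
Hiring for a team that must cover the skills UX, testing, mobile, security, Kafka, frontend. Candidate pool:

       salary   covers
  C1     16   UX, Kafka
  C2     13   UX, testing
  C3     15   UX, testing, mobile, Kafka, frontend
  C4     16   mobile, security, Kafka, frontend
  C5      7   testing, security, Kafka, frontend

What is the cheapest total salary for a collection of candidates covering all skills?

22

C3, C5 cover every skill at salary 15 + 7 = 22.
Any cover uses at least 2 candidates; among all covering selections none totals below 22.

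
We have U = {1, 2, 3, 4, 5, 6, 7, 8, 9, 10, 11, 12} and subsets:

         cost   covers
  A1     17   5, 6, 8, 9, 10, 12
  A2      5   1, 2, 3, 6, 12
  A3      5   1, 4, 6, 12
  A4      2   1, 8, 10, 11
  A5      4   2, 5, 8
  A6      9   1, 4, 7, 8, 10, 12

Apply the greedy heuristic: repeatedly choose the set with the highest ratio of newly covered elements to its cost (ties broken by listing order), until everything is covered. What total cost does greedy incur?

Pick 1: A4 adds 4 new (1, 8, 10, 11) at cost 2 (ratio 4/2).
Pick 2: A2 adds 4 new (2, 3, 6, 12) at cost 5 (ratio 4/5).
Pick 3: A5 adds 1 new (5) at cost 4 (ratio 1/4).
Pick 4: A6 adds 2 new (4, 7) at cost 9 (ratio 2/9).
Pick 5: A1 adds 1 new (9) at cost 17 (ratio 1/17).
Greedy total cost: 2 + 5 + 4 + 9 + 17 = 37. (The true optimum is 33, so greedy overshoots here.)

37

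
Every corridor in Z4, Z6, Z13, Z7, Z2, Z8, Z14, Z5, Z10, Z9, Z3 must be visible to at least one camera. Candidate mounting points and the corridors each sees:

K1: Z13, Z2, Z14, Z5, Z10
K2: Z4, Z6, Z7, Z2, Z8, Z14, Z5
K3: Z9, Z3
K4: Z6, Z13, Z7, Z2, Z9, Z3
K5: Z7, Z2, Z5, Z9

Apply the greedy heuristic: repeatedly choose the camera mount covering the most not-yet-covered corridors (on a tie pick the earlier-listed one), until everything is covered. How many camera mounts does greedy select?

3

Pick 1: K2 covers 7 new corridors (Z4, Z6, Z7, Z2, Z8, Z14, Z5).
Pick 2: K4 covers 3 new corridors (Z13, Z9, Z3).
Pick 3: K1 covers 1 new corridors (Z10).
Greedy uses 3 camera mounts.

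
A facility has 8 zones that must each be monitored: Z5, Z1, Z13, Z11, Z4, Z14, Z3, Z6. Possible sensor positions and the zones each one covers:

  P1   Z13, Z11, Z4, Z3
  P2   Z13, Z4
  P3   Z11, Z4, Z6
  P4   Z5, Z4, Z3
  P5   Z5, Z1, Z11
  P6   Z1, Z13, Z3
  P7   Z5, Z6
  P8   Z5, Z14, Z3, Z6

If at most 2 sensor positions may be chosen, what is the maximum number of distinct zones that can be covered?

Choosing P1, P8 covers {Z5, Z13, Z11, Z4, Z14, Z3, Z6} — 7 zones.
No choice of 2 sensor positions does better; here Z1 is left uncovered.

7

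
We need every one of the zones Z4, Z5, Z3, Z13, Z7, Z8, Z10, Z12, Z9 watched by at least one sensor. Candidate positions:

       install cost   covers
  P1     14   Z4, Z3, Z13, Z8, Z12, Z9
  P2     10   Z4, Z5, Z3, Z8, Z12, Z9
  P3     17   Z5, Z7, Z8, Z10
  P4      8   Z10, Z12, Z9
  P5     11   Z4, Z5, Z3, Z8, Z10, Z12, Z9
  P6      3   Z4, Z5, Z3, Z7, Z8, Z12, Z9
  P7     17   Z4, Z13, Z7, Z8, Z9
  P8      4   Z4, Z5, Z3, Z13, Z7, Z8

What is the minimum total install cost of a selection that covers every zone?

P4, P8 cover every zone at install cost 8 + 4 = 12.
Any cover uses at least 2 sensor positions; among all covering selections none totals below 12.

12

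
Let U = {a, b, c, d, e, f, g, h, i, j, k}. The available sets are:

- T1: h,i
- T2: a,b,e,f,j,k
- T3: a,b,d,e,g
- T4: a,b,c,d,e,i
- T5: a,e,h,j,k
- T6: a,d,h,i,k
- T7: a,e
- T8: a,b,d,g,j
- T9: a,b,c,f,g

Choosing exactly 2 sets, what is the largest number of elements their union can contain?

9

Choosing T2, T4 covers {a, b, c, d, e, f, i, j, k} — 9 elements.
No choice of 2 sets does better; here g, h are left uncovered.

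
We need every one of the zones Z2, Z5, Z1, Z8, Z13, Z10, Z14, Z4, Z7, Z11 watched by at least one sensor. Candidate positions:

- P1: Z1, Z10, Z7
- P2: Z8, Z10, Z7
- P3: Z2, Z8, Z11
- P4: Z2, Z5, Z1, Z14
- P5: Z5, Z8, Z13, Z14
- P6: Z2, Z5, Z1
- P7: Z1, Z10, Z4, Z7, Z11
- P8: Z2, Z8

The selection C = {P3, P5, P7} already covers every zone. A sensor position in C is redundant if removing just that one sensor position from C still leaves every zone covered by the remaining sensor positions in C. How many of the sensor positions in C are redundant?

0

Drop P3: Z2 uncovered — not redundant.
Drop P5: Z5, Z13, Z14 uncovered — not redundant.
Drop P7: Z1, Z10, Z4, Z7 uncovered — not redundant.
None of the sensor positions in C is redundant.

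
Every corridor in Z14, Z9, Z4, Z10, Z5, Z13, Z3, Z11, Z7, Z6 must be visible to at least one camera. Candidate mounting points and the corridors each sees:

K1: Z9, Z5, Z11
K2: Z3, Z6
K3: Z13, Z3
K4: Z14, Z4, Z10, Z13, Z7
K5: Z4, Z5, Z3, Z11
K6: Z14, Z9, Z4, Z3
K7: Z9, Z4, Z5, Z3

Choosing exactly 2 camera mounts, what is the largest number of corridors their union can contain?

8

Choosing K1, K4 covers {Z14, Z9, Z4, Z10, Z5, Z13, Z11, Z7} — 8 corridors.
No choice of 2 camera mounts does better; here Z3, Z6 are left uncovered.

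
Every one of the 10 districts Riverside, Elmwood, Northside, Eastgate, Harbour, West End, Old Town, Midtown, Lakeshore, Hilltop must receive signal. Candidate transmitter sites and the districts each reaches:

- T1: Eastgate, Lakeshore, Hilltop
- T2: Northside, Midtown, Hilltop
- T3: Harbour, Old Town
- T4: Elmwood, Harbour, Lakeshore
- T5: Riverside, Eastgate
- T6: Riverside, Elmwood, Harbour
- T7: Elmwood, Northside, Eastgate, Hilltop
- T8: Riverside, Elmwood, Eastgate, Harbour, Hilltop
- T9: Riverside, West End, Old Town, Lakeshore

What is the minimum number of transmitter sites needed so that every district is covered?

3

T2, T8, T9 together cover {Riverside, Elmwood, Northside, Eastgate, Harbour, West End, Old Town, Midtown, Lakeshore, Hilltop} — every district.
No 2 of the 9 transmitter sites cover everything (all 36 pairs fall short), so 3 is minimum.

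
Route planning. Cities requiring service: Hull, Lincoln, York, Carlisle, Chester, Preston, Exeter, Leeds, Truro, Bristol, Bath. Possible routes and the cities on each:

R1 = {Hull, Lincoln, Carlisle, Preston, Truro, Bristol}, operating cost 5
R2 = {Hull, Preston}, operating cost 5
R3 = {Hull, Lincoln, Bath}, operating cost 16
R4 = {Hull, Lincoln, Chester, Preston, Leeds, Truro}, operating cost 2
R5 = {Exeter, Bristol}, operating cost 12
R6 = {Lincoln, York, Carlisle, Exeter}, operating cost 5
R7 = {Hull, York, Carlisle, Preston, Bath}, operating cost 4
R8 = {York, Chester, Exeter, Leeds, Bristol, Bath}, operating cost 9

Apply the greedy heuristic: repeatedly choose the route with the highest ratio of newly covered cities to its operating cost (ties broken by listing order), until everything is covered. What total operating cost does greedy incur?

15

Pick 1: R4 adds 6 new (Hull, Lincoln, Chester, Preston, Leeds, Truro) at operating cost 2 (ratio 6/2).
Pick 2: R7 adds 3 new (York, Carlisle, Bath) at operating cost 4 (ratio 3/4).
Pick 3: R8 adds 2 new (Exeter, Bristol) at operating cost 9 (ratio 2/9).
Greedy total operating cost: 2 + 4 + 9 = 15. (The true optimum is 14, so greedy overshoots here.)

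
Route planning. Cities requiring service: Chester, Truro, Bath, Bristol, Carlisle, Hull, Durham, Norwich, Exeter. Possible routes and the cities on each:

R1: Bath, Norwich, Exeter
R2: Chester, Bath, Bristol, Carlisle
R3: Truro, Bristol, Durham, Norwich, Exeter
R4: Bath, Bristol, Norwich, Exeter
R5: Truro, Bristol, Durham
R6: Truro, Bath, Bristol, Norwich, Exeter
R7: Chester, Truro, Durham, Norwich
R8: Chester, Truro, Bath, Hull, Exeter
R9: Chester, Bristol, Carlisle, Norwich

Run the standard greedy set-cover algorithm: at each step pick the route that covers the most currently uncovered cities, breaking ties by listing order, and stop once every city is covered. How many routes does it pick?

3

Pick 1: R3 covers 5 new cities (Truro, Bristol, Durham, Norwich, Exeter).
Pick 2: R2 covers 3 new cities (Chester, Bath, Carlisle).
Pick 3: R8 covers 1 new cities (Hull).
Greedy uses 3 routes.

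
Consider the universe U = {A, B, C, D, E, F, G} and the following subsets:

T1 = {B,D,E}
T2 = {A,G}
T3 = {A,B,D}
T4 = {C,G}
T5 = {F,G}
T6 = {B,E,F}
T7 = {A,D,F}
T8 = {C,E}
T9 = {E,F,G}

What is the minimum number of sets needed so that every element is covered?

3

T1, T4, T7 together cover {A, B, C, D, E, F, G} — every element.
No 2 of the 9 sets cover everything (all 36 pairs fall short), so 3 is minimum.
Greedy (largest uncovered first) would take T1, T2, T4, T5 — 4 sets — but 3 suffice.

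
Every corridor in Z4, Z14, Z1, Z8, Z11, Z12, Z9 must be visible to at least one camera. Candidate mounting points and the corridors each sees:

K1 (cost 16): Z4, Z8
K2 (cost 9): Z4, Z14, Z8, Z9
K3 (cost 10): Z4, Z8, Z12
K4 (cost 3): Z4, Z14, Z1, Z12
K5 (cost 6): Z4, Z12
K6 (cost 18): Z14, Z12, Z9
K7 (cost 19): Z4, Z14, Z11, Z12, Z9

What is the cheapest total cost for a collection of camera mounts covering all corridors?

K2, K4, K7 cover every corridor at cost 9 + 3 + 19 = 31.
Any cover uses at least 3 camera mounts; among all covering selections none totals below 31.

31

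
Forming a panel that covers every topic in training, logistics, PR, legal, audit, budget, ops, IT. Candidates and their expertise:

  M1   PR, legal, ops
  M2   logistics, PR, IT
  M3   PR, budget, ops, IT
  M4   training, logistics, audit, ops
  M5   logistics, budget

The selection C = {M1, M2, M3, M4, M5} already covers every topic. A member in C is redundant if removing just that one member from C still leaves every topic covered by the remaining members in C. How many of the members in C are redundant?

3

Drop M1: legal uncovered — not redundant.
Drop M2: the rest still cover every topic — redundant.
Drop M3: the rest still cover every topic — redundant.
Drop M4: training, audit uncovered — not redundant.
Drop M5: the rest still cover every topic — redundant.
3 redundant: M2, M3, M5.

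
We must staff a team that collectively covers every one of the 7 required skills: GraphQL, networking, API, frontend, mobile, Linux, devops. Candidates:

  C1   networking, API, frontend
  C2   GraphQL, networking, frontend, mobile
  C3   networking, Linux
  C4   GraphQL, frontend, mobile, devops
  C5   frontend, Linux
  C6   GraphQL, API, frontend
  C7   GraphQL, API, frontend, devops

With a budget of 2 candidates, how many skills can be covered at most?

6

Choosing C1, C4 covers {GraphQL, networking, API, frontend, mobile, devops} — 6 skills.
No choice of 2 candidates does better; here Linux is left uncovered.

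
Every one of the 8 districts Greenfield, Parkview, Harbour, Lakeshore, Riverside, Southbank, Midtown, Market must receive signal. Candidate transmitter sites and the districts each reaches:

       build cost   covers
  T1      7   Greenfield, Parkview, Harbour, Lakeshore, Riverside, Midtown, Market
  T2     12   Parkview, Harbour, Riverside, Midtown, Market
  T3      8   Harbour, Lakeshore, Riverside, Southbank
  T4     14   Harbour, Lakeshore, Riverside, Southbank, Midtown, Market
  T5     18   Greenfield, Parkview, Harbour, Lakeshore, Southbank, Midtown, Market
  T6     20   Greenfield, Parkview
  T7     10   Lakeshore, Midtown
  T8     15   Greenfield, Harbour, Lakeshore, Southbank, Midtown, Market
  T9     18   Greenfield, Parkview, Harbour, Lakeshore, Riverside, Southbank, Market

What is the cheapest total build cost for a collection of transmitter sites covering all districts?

15

T1, T3 cover every district at build cost 7 + 8 = 15.
Any cover uses at least 2 transmitter sites; among all covering selections none totals below 15.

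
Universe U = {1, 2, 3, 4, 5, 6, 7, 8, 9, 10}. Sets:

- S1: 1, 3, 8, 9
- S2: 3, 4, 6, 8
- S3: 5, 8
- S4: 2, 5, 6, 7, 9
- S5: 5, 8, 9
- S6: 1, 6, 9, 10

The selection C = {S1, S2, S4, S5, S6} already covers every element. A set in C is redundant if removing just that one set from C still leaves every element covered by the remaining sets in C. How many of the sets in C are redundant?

2

Drop S1: the rest still cover every element — redundant.
Drop S2: 4 uncovered — not redundant.
Drop S4: 2, 7 uncovered — not redundant.
Drop S5: the rest still cover every element — redundant.
Drop S6: 10 uncovered — not redundant.
2 redundant: S1, S5.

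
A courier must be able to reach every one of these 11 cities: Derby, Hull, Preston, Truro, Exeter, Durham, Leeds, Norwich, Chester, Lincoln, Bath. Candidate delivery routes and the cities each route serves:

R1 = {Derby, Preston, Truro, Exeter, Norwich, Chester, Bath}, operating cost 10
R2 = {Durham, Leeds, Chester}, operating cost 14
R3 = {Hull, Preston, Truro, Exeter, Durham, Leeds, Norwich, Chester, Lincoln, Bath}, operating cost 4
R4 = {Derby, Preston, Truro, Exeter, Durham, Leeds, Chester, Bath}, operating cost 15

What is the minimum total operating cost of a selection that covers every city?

14

R1, R3 cover every city at operating cost 10 + 4 = 14.
Any cover uses at least 2 routes; among all covering selections none totals below 14.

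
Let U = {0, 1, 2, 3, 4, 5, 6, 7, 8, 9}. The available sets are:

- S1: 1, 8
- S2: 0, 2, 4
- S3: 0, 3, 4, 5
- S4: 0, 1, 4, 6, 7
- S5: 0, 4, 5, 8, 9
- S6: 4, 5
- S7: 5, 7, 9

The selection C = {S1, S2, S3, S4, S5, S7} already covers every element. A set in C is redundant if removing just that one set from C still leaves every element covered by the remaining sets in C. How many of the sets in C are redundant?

3

Drop S1: the rest still cover every element — redundant.
Drop S2: 2 uncovered — not redundant.
Drop S3: 3 uncovered — not redundant.
Drop S4: 6 uncovered — not redundant.
Drop S5: the rest still cover every element — redundant.
Drop S7: the rest still cover every element — redundant.
3 redundant: S1, S5, S7.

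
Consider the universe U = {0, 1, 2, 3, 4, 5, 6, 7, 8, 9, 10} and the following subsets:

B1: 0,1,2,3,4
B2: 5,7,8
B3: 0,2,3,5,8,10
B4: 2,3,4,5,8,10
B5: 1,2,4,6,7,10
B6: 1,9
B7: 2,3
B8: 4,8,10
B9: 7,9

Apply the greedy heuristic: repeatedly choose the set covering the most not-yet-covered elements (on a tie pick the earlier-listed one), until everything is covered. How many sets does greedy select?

3

Pick 1: B3 covers 6 new elements (0, 2, 3, 5, 8, 10).
Pick 2: B5 covers 4 new elements (1, 4, 6, 7).
Pick 3: B6 covers 1 new elements (9).
Greedy uses 3 sets.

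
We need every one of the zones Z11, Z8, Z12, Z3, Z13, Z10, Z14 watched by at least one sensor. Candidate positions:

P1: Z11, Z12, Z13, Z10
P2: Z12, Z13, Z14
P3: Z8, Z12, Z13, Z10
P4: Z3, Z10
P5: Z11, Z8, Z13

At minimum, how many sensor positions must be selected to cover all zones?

3

P2, P4, P5 together cover {Z11, Z8, Z12, Z3, Z13, Z10, Z14} — every zone.
No 2 of the 5 sensor positions cover everything (all 10 pairs fall short), so 3 is minimum.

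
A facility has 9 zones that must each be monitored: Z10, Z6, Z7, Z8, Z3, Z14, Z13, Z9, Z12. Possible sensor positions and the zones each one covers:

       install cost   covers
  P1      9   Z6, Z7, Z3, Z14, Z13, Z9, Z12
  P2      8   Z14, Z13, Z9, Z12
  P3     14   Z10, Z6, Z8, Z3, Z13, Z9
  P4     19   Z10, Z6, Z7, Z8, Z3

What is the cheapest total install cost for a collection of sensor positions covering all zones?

23

P1, P3 cover every zone at install cost 9 + 14 = 23.
Any cover uses at least 2 sensor positions; among all covering selections none totals below 23.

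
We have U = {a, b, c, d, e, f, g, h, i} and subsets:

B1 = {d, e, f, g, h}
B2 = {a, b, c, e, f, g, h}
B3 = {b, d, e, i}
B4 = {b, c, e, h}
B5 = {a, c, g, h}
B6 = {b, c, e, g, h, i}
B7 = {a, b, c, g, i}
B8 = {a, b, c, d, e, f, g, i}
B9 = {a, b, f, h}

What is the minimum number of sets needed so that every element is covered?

2

B1, B7 together cover {a, b, c, d, e, f, g, h, i} — every element.
No single set contains all 9 elements, so 2 is optimal.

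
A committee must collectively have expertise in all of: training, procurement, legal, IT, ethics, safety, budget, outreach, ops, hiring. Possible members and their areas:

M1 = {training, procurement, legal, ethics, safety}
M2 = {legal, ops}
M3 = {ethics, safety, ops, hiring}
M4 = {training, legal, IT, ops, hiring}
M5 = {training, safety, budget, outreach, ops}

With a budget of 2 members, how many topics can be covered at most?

Choosing M1, M4 covers {training, procurement, legal, IT, ethics, safety, ops, hiring} — 8 topics.
No choice of 2 members does better; here budget, outreach are left uncovered.

8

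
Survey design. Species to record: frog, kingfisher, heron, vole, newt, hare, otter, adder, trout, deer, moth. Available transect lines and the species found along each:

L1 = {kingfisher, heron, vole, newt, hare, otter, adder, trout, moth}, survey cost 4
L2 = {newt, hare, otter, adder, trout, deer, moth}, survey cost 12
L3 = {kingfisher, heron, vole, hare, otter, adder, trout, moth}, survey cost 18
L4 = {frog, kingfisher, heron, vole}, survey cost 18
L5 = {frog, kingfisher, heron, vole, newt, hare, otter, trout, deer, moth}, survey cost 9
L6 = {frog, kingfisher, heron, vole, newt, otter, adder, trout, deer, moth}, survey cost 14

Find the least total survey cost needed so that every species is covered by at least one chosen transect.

L1, L5 cover every species at survey cost 4 + 9 = 13.
Any cover uses at least 2 transects; among all covering selections none totals below 13.

13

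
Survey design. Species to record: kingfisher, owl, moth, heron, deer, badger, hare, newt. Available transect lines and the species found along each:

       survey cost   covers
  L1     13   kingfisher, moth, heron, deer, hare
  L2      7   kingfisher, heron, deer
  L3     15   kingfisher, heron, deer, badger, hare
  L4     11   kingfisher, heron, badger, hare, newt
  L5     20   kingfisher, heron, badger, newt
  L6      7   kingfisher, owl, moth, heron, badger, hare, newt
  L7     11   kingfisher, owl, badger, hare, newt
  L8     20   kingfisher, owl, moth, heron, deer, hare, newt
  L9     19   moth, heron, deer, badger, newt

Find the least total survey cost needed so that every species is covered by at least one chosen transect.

L2, L6 cover every species at survey cost 7 + 7 = 14.
Any cover uses at least 2 transects; among all covering selections none totals below 14.

14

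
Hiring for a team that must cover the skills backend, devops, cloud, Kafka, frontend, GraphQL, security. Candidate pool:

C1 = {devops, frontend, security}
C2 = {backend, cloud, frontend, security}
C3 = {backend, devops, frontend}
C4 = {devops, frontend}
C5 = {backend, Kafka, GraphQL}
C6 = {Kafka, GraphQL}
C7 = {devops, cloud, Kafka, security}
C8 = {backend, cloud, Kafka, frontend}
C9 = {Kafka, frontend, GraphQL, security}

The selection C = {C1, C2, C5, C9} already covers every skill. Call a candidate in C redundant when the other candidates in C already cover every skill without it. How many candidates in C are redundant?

2

Drop C1: devops uncovered — not redundant.
Drop C2: cloud uncovered — not redundant.
Drop C5: the rest still cover every skill — redundant.
Drop C9: the rest still cover every skill — redundant.
2 redundant: C5, C9.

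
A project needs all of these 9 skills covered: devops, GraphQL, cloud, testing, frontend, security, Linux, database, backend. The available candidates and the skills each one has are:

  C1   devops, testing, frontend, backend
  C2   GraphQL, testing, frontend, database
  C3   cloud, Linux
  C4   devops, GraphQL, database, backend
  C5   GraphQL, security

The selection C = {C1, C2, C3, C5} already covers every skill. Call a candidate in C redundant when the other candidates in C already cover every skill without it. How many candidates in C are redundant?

Drop C1: devops, backend uncovered — not redundant.
Drop C2: database uncovered — not redundant.
Drop C3: cloud, Linux uncovered — not redundant.
Drop C5: security uncovered — not redundant.
None of the candidates in C is redundant.

0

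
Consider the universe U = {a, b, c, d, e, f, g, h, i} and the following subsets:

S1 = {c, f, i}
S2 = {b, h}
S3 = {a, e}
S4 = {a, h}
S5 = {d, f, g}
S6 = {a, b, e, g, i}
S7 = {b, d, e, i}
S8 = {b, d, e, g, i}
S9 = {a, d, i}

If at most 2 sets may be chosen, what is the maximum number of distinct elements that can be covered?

Choosing S1, S6 covers {a, b, c, e, f, g, i} — 7 elements.
No choice of 2 sets does better; here d, h are left uncovered.

7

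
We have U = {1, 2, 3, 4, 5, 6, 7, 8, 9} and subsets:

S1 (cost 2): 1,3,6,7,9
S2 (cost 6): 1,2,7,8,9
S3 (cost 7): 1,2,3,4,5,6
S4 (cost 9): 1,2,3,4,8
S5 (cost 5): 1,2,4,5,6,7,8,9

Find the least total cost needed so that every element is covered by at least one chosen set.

7

S1, S5 cover every element at cost 2 + 5 = 7.
Any cover uses at least 2 sets; among all covering selections none totals below 7.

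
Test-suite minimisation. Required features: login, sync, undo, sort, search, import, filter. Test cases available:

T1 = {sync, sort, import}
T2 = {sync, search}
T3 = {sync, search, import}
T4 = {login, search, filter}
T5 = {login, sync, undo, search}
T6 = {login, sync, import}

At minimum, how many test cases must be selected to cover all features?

T1, T4, T5 together cover {login, sync, undo, sort, search, import, filter} — every feature.
No 2 of the 6 test cases cover everything (all 15 pairs fall short), so 3 is minimum.

3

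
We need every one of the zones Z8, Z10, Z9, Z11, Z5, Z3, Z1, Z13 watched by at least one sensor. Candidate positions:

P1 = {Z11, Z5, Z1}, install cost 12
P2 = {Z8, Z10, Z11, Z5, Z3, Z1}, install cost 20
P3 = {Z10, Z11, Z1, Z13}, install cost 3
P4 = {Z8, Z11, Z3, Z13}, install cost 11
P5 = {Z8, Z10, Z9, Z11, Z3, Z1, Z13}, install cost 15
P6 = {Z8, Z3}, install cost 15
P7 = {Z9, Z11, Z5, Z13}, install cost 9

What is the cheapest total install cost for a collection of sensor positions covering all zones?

P3, P4, P7 cover every zone at install cost 3 + 11 + 9 = 23.
Any cover uses at least 2 sensor positions; among all covering selections none totals below 23.

23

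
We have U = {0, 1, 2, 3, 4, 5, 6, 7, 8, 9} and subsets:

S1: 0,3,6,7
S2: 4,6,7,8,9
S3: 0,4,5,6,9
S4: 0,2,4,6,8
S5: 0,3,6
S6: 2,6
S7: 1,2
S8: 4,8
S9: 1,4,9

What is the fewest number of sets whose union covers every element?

4

S1, S2, S3, S7 together cover {0, 1, 2, 3, 4, 5, 6, 7, 8, 9} — every element.
No 3 of the 9 sets cover everything (all 84 triples fall short), so 4 is minimum.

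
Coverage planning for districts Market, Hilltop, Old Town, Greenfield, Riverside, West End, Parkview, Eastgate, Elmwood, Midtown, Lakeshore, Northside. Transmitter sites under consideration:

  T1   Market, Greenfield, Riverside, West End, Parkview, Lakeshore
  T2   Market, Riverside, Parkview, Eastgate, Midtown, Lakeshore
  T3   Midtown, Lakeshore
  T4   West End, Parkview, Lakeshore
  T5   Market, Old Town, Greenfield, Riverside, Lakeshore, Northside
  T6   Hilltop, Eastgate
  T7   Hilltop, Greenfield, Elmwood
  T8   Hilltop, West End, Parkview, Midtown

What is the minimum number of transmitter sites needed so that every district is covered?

4

T1, T2, T5, T7 together cover {Market, Hilltop, Old Town, Greenfield, Riverside, West End, Parkview, Eastgate, Elmwood, Midtown, Lakeshore, Northside} — every district.
No 3 of the 8 transmitter sites cover everything (all 56 triples fall short), so 4 is minimum.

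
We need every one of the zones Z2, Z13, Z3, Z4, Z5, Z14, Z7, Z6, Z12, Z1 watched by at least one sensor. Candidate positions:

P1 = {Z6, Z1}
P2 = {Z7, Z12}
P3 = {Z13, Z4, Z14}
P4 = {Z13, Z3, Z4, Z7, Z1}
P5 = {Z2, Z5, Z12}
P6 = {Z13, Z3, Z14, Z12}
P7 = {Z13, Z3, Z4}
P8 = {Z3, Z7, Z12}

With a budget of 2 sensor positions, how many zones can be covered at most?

Choosing P4, P5 covers {Z2, Z13, Z3, Z4, Z5, Z7, Z12, Z1} — 8 zones.
No choice of 2 sensor positions does better; here Z14, Z6 are left uncovered.

8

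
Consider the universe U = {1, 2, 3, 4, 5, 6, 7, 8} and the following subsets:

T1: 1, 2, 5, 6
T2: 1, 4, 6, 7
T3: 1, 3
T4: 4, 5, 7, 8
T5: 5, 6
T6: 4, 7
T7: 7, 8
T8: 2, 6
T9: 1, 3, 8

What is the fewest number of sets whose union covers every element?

T1, T2, T9 together cover {1, 2, 3, 4, 5, 6, 7, 8} — every element.
No 2 of the 9 sets cover everything (all 36 pairs fall short), so 3 is minimum.

3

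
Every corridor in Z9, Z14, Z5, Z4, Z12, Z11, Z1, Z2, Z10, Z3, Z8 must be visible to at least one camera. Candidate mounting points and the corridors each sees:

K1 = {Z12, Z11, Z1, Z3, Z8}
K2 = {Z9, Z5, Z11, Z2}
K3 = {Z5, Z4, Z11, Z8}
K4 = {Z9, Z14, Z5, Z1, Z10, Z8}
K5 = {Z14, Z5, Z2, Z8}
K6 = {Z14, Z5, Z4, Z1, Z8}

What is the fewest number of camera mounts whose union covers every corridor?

K1, K2, K3, K4 together cover {Z9, Z14, Z5, Z4, Z12, Z11, Z1, Z2, Z10, Z3, Z8} — every corridor.
No 3 of the 6 camera mounts cover everything (all 20 triples fall short), so 4 is minimum.

4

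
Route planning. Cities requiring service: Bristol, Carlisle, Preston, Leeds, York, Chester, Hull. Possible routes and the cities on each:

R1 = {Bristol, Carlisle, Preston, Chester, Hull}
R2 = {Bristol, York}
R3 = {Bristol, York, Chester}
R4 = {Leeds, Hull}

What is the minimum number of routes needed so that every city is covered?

3

R1, R2, R4 together cover {Bristol, Carlisle, Preston, Leeds, York, Chester, Hull} — every city.
No 2 of the 4 routes cover everything (all 6 pairs fall short), so 3 is minimum.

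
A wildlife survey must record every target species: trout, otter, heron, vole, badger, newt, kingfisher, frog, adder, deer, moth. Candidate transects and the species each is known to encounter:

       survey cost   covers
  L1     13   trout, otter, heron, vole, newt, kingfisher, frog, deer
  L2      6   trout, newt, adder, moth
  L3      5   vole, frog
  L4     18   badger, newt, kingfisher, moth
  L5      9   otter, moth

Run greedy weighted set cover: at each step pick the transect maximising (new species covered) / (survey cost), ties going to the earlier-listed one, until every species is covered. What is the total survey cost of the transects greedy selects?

37

Pick 1: L2 adds 4 new (trout, newt, adder, moth) at survey cost 6 (ratio 4/6).
Pick 2: L1 adds 6 new (otter, heron, vole, kingfisher, frog, deer) at survey cost 13 (ratio 6/13).
Pick 3: L4 adds 1 new (badger) at survey cost 18 (ratio 1/18).
Greedy total survey cost: 6 + 13 + 18 = 37.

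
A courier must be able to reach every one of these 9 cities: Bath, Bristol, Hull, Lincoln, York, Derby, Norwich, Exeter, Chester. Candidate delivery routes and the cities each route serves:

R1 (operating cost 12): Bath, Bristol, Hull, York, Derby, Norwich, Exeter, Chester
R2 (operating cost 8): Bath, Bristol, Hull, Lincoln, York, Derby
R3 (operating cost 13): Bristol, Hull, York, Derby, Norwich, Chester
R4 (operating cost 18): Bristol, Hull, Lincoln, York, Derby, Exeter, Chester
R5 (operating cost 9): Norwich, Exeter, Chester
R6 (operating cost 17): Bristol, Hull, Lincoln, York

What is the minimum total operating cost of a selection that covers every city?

17

R2, R5 cover every city at operating cost 8 + 9 = 17.
Any cover uses at least 2 routes; among all covering selections none totals below 17.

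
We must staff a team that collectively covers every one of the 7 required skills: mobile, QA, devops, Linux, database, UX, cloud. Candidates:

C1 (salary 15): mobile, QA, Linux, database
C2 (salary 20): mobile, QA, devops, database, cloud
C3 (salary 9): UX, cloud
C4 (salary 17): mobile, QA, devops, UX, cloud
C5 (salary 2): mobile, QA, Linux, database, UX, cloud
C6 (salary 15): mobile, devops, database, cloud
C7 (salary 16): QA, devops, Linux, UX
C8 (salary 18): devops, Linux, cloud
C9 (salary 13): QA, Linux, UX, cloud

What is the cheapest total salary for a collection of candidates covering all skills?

C5, C6 cover every skill at salary 2 + 15 = 17.
Any cover uses at least 2 candidates; among all covering selections none totals below 17.

17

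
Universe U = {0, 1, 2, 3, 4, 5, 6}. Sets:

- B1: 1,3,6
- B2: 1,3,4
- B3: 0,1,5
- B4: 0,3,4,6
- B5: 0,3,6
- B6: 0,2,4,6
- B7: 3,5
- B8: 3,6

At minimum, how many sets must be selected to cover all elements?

3

B1, B3, B6 together cover {0, 1, 2, 3, 4, 5, 6} — every element.
No 2 of the 8 sets cover everything (all 28 pairs fall short), so 3 is minimum.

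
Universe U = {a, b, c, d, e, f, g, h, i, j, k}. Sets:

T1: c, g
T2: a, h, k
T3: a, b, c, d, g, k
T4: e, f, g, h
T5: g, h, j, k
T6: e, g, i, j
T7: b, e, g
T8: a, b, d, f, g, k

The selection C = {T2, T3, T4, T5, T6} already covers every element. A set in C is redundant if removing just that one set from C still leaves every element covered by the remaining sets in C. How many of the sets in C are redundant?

2

Drop T2: the rest still cover every element — redundant.
Drop T3: b, c, d uncovered — not redundant.
Drop T4: f uncovered — not redundant.
Drop T5: the rest still cover every element — redundant.
Drop T6: i uncovered — not redundant.
2 redundant: T2, T5.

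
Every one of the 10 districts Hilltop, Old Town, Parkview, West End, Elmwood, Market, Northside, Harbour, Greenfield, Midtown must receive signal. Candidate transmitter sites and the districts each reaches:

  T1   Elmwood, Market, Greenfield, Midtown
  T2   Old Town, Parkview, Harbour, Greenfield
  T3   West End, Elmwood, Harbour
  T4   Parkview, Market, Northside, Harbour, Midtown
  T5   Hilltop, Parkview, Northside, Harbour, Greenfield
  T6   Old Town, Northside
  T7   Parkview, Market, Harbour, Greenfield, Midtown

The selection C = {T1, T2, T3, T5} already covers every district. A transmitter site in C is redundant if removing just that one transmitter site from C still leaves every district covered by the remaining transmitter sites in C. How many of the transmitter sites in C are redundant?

0

Drop T1: Market, Midtown uncovered — not redundant.
Drop T2: Old Town uncovered — not redundant.
Drop T3: West End uncovered — not redundant.
Drop T5: Hilltop, Northside uncovered — not redundant.
None of the transmitter sites in C is redundant.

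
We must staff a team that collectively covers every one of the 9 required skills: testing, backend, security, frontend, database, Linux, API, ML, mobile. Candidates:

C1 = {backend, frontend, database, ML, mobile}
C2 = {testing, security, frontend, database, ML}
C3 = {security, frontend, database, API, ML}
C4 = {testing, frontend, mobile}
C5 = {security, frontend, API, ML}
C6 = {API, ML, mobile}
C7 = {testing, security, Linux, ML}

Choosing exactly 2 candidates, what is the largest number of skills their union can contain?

8

Choosing C1, C7 covers {testing, backend, security, frontend, database, Linux, ML, mobile} — 8 skills.
No choice of 2 candidates does better; here API is left uncovered.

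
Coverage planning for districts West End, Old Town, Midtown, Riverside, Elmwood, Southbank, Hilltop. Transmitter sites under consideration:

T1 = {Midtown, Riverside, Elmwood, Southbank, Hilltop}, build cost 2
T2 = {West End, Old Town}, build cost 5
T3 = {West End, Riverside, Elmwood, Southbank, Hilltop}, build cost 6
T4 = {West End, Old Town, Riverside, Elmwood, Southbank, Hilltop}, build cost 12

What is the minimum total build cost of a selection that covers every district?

7

T1, T2 cover every district at build cost 2 + 5 = 7.
Any cover uses at least 2 transmitter sites; among all covering selections none totals below 7.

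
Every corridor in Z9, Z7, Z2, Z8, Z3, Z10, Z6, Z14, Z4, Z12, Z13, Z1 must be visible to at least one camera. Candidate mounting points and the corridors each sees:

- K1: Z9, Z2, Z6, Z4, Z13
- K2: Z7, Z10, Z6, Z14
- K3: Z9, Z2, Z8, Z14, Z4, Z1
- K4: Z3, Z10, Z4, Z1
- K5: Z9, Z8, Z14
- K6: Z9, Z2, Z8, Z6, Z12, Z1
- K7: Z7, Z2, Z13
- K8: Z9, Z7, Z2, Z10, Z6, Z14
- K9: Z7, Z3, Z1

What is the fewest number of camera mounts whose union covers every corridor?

K1, K2, K4, K6 together cover {Z9, Z7, Z2, Z8, Z3, Z10, Z6, Z14, Z4, Z12, Z13, Z1} — every corridor.
No 3 of the 9 camera mounts cover everything (all 84 triples fall short), so 4 is minimum.

4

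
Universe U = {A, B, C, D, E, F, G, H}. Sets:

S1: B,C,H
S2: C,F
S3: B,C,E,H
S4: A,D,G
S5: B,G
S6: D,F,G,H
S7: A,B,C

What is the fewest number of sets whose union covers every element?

S2, S3, S4 together cover {A, B, C, D, E, F, G, H} — every element.
No 2 of the 7 sets cover everything (all 21 pairs fall short), so 3 is minimum.

3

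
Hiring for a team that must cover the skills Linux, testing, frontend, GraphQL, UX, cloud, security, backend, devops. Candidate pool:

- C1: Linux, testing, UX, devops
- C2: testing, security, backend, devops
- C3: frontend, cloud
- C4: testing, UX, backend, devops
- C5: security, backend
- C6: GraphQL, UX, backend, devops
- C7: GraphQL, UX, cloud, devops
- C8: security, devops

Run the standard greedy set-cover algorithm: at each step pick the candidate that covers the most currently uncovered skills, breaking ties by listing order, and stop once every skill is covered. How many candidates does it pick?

4

Pick 1: C1 covers 4 new skills (Linux, testing, UX, devops).
Pick 2: C2 covers 2 new skills (security, backend).
Pick 3: C3 covers 2 new skills (frontend, cloud).
Pick 4: C6 covers 1 new skills (GraphQL).
Greedy uses 4 candidates.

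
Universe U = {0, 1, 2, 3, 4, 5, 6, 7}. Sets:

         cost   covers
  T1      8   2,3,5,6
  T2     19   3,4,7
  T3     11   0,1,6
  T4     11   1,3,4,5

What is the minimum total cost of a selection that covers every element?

T1, T2, T3 cover every element at cost 8 + 19 + 11 = 38.
Any cover uses at least 3 sets; among all covering selections none totals below 38.

38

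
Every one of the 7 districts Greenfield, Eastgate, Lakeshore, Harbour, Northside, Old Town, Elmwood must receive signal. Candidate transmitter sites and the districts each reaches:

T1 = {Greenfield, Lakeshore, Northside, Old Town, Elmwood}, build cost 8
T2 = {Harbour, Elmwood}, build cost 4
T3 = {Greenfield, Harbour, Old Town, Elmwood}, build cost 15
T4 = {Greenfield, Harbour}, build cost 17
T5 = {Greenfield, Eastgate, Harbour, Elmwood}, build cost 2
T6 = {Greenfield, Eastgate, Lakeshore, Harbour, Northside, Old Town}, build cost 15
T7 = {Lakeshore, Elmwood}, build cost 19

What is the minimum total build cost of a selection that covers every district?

T1, T5 cover every district at build cost 8 + 2 = 10.
Any cover uses at least 2 transmitter sites; among all covering selections none totals below 10.

10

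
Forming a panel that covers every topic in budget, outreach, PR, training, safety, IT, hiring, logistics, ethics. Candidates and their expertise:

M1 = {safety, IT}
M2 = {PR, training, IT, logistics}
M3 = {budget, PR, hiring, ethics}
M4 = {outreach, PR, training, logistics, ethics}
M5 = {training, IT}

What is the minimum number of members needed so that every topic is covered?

M1, M3, M4 together cover {budget, outreach, PR, training, safety, IT, hiring, logistics, ethics} — every topic.
No 2 of the 5 members cover everything (all 10 pairs fall short), so 3 is minimum.

3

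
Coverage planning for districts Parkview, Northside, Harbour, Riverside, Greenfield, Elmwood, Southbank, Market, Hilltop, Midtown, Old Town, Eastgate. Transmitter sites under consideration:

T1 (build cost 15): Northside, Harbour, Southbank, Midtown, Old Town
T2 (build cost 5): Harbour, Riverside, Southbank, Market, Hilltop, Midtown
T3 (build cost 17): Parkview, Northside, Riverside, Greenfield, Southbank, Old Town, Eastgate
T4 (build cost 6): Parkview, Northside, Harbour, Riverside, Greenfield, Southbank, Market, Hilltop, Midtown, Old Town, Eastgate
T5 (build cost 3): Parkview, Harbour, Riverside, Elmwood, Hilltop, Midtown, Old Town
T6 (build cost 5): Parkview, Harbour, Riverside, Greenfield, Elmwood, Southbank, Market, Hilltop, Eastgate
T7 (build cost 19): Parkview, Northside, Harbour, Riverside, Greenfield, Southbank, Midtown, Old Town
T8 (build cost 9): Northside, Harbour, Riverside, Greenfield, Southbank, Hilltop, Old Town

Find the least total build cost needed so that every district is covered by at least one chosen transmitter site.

T4, T5 cover every district at build cost 6 + 3 = 9.
Any cover uses at least 2 transmitter sites; among all covering selections none totals below 9.

9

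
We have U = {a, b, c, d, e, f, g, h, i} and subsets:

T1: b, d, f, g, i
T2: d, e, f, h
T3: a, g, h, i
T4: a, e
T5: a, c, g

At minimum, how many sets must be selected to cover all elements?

T1, T2, T5 together cover {a, b, c, d, e, f, g, h, i} — every element.
No 2 of the 5 sets cover everything (all 10 pairs fall short), so 3 is minimum.

3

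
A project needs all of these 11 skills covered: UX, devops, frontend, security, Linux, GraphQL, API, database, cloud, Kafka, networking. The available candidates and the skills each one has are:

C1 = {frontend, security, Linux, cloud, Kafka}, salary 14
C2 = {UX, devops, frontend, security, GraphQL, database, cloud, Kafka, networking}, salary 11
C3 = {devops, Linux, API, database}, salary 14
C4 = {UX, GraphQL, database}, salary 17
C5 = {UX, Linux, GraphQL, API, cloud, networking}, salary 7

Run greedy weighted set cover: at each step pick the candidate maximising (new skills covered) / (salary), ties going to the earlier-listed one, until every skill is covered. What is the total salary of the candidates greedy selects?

18

Pick 1: C5 adds 6 new (UX, Linux, GraphQL, API, cloud, networking) at salary 7 (ratio 6/7).
Pick 2: C2 adds 5 new (devops, frontend, security, database, Kafka) at salary 11 (ratio 5/11).
Greedy total salary: 7 + 11 = 18.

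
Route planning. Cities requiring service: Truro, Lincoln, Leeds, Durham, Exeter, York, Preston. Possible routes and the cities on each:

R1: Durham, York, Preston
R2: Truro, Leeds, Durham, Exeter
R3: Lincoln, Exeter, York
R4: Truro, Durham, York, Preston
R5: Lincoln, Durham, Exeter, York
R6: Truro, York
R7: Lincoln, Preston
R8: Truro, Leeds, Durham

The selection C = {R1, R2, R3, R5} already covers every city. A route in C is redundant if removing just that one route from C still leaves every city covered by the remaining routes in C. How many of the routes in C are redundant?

Drop R1: Preston uncovered — not redundant.
Drop R2: Truro, Leeds uncovered — not redundant.
Drop R3: the rest still cover every city — redundant.
Drop R5: the rest still cover every city — redundant.
2 redundant: R3, R5.

2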